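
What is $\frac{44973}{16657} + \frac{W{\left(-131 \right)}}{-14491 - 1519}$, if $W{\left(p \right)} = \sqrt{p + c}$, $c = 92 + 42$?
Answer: $\frac{44973}{16657} - \frac{\sqrt{3}}{16010} \approx 2.6998$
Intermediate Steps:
$c = 134$
$W{\left(p \right)} = \sqrt{134 + p}$ ($W{\left(p \right)} = \sqrt{p + 134} = \sqrt{134 + p}$)
$\frac{44973}{16657} + \frac{W{\left(-131 \right)}}{-14491 - 1519} = \frac{44973}{16657} + \frac{\sqrt{134 - 131}}{-14491 - 1519} = 44973 \cdot \frac{1}{16657} + \frac{\sqrt{3}}{-16010} = \frac{44973}{16657} + \sqrt{3} \left(- \frac{1}{16010}\right) = \frac{44973}{16657} - \frac{\sqrt{3}}{16010}$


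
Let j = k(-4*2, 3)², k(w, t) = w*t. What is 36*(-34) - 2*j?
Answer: -2376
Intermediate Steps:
k(w, t) = t*w
j = 576 (j = (3*(-4*2))² = (3*(-8))² = (-24)² = 576)
36*(-34) - 2*j = 36*(-34) - 2*576 = -1224 - 1152 = -2376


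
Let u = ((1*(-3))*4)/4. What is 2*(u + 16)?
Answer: 26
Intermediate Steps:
u = -3 (u = -3*4*(¼) = -12*¼ = -3)
2*(u + 16) = 2*(-3 + 16) = 2*13 = 26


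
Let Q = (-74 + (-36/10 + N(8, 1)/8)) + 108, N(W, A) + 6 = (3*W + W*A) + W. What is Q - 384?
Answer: -6987/20 ≈ -349.35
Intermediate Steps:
N(W, A) = -6 + 4*W + A*W (N(W, A) = -6 + ((3*W + W*A) + W) = -6 + ((3*W + A*W) + W) = -6 + (4*W + A*W) = -6 + 4*W + A*W)
Q = 693/20 (Q = (-74 + (-36/10 + (-6 + 4*8 + 1*8)/8)) + 108 = (-74 + (-36*⅒ + (-6 + 32 + 8)*(⅛))) + 108 = (-74 + (-18/5 + 34*(⅛))) + 108 = (-74 + (-18/5 + 17/4)) + 108 = (-74 + 13/20) + 108 = -1467/20 + 108 = 693/20 ≈ 34.650)
Q - 384 = 693/20 - 384 = -6987/20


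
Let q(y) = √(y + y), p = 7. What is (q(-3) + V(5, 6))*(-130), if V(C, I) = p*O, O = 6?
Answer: -5460 - 130*I*√6 ≈ -5460.0 - 318.43*I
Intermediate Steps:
V(C, I) = 42 (V(C, I) = 7*6 = 42)
q(y) = √2*√y (q(y) = √(2*y) = √2*√y)
(q(-3) + V(5, 6))*(-130) = (√2*√(-3) + 42)*(-130) = (√2*(I*√3) + 42)*(-130) = (I*√6 + 42)*(-130) = (42 + I*√6)*(-130) = -5460 - 130*I*√6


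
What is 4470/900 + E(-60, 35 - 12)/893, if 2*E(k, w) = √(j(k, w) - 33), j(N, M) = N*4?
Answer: 149/30 + I*√273/1786 ≈ 4.9667 + 0.0092512*I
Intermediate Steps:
j(N, M) = 4*N
E(k, w) = √(-33 + 4*k)/2 (E(k, w) = √(4*k - 33)/2 = √(-33 + 4*k)/2)
4470/900 + E(-60, 35 - 12)/893 = 4470/900 + (√(-33 + 4*(-60))/2)/893 = 4470*(1/900) + (√(-33 - 240)/2)*(1/893) = 149/30 + (√(-273)/2)*(1/893) = 149/30 + ((I*√273)/2)*(1/893) = 149/30 + (I*√273/2)*(1/893) = 149/30 + I*√273/1786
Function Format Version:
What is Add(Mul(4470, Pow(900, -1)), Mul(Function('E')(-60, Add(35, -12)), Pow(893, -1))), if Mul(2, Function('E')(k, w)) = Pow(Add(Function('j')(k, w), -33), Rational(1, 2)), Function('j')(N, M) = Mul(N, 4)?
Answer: Add(Rational(149, 30), Mul(Rational(1, 1786), I, Pow(273, Rational(1, 2)))) ≈ Add(4.9667, Mul(0.0092512, I))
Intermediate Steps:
Function('j')(N, M) = Mul(4, N)
Function('E')(k, w) = Mul(Rational(1, 2), Pow(Add(-33, Mul(4, k)), Rational(1, 2))) (Function('E')(k, w) = Mul(Rational(1, 2), Pow(Add(Mul(4, k), -33), Rational(1, 2))) = Mul(Rational(1, 2), Pow(Add(-33, Mul(4, k)), Rational(1, 2))))
Add(Mul(4470, Pow(900, -1)), Mul(Function('E')(-60, Add(35, -12)), Pow(893, -1))) = Add(Mul(4470, Pow(900, -1)), Mul(Mul(Rational(1, 2), Pow(Add(-33, Mul(4, -60)), Rational(1, 2))), Pow(893, -1))) = Add(Mul(4470, Rational(1, 900)), Mul(Mul(Rational(1, 2), Pow(Add(-33, -240), Rational(1, 2))), Rational(1, 893))) = Add(Rational(149, 30), Mul(Mul(Rational(1, 2), Pow(-273, Rational(1, 2))), Rational(1, 893))) = Add(Rational(149, 30), Mul(Mul(Rational(1, 2), Mul(I, Pow(273, Rational(1, 2)))), Rational(1, 893))) = Add(Rational(149, 30), Mul(Mul(Rational(1, 2), I, Pow(273, Rational(1, 2))), Rational(1, 893))) = Add(Rational(149, 30), Mul(Rational(1, 1786), I, Pow(273, Rational(1, 2))))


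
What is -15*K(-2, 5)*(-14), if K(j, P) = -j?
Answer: 420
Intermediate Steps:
-15*K(-2, 5)*(-14) = -(-15)*(-2)*(-14) = -15*2*(-14) = -30*(-14) = 420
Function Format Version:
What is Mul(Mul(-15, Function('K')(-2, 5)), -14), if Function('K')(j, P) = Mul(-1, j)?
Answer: 420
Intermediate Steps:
Mul(Mul(-15, Function('K')(-2, 5)), -14) = Mul(Mul(-15, Mul(-1, -2)), -14) = Mul(Mul(-15, 2), -14) = Mul(-30, -14) = 420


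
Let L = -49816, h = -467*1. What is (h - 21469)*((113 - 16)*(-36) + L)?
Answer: 1169364288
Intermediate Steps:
h = -467
(h - 21469)*((113 - 16)*(-36) + L) = (-467 - 21469)*((113 - 16)*(-36) - 49816) = -21936*(97*(-36) - 49816) = -21936*(-3492 - 49816) = -21936*(-53308) = 1169364288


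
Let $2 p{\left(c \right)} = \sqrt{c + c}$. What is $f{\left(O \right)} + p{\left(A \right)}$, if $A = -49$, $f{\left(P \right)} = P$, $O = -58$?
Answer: $-58 + \frac{7 i \sqrt{2}}{2} \approx -58.0 + 4.9497 i$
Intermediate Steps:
$p{\left(c \right)} = \frac{\sqrt{2} \sqrt{c}}{2}$ ($p{\left(c \right)} = \frac{\sqrt{c + c}}{2} = \frac{\sqrt{2 c}}{2} = \frac{\sqrt{2} \sqrt{c}}{2}$)
$f{\left(O \right)} + p{\left(A \right)} = -58 + \frac{\sqrt{2} \sqrt{-49}}{2} = -58 + \frac{\sqrt{2} \cdot 7 i}{2} = -58 + \frac{7 i \sqrt{2}}{2}$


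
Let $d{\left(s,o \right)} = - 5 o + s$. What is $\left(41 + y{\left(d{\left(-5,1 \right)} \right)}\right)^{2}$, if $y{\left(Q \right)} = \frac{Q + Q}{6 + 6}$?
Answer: $\frac{13924}{9} \approx 1547.1$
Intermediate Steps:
$d{\left(s,o \right)} = s - 5 o$
$y{\left(Q \right)} = \frac{Q}{6}$ ($y{\left(Q \right)} = \frac{2 Q}{12} = 2 Q \frac{1}{12} = \frac{Q}{6}$)
$\left(41 + y{\left(d{\left(-5,1 \right)} \right)}\right)^{2} = \left(41 + \frac{-5 - 5}{6}\right)^{2} = \left(41 + \frac{1}{6} \left(-10\right)\right)^{2} = \left(41 - \frac{5}{3}\right)^{2} = \left(\frac{118}{3}\right)^{2} = \frac{13924}{9}$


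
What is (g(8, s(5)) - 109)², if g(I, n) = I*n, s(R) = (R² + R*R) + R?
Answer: 109561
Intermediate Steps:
s(R) = R + 2*R² (s(R) = (R² + R²) + R = 2*R² + R = R + 2*R²)
(g(8, s(5)) - 109)² = (8*(5*(1 + 2*5)) - 109)² = (8*(5*(1 + 10)) - 109)² = (8*(5*11) - 109)² = (8*55 - 109)² = (440 - 109)² = 331² = 109561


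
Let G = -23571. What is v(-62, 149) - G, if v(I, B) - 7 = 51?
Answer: 23629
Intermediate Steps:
v(I, B) = 58 (v(I, B) = 7 + 51 = 58)
v(-62, 149) - G = 58 - 1*(-23571) = 58 + 23571 = 23629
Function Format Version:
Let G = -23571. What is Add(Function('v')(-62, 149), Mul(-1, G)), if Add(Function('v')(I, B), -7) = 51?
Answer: 23629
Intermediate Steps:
Function('v')(I, B) = 58 (Function('v')(I, B) = Add(7, 51) = 58)
Add(Function('v')(-62, 149), Mul(-1, G)) = Add(58, Mul(-1, -23571)) = Add(58, 23571) = 23629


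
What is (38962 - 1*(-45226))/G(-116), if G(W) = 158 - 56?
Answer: 42094/51 ≈ 825.37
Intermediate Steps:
G(W) = 102
(38962 - 1*(-45226))/G(-116) = (38962 - 1*(-45226))/102 = (38962 + 45226)*(1/102) = 84188*(1/102) = 42094/51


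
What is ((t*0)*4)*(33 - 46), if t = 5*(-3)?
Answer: 0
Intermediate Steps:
t = -15
((t*0)*4)*(33 - 46) = (-15*0*4)*(33 - 46) = (0*4)*(-13) = 0*(-13) = 0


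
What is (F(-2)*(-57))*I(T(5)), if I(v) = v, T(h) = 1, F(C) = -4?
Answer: 228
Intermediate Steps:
(F(-2)*(-57))*I(T(5)) = -4*(-57)*1 = 228*1 = 228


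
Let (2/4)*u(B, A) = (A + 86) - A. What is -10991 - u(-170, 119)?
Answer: -11163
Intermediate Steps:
u(B, A) = 172 (u(B, A) = 2*((A + 86) - A) = 2*((86 + A) - A) = 2*86 = 172)
-10991 - u(-170, 119) = -10991 - 1*172 = -10991 - 172 = -11163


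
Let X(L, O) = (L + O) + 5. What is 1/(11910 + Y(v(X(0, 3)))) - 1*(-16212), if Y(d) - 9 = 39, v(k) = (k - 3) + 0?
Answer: 193863097/11958 ≈ 16212.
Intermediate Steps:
X(L, O) = 5 + L + O
v(k) = -3 + k (v(k) = (-3 + k) + 0 = -3 + k)
Y(d) = 48 (Y(d) = 9 + 39 = 48)
1/(11910 + Y(v(X(0, 3)))) - 1*(-16212) = 1/(11910 + 48) - 1*(-16212) = 1/11958 + 16212 = 193863097/11958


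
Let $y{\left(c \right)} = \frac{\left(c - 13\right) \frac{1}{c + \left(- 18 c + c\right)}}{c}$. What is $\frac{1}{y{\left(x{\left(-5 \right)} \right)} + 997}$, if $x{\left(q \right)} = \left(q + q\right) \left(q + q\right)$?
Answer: $\frac{160000}{159519913} \approx 0.001003$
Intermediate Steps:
$x{\left(q \right)} = 4 q^{2}$ ($x{\left(q \right)} = 2 q 2 q = 4 q^{2}$)
$y{\left(c \right)} = - \frac{-13 + c}{16 c^{2}}$ ($y{\left(c \right)} = \frac{\left(-13 + c\right) \frac{1}{c - 17 c}}{c} = \frac{\left(-13 + c\right) \frac{1}{\left(-16\right) c}}{c} = \frac{\left(-13 + c\right) \left(- \frac{1}{16 c}\right)}{c} = \frac{\left(- \frac{1}{16}\right) \frac{1}{c} \left(-13 + c\right)}{c} = - \frac{-13 + c}{16 c^{2}}$)
$\frac{1}{y{\left(x{\left(-5 \right)} \right)} + 997} = \frac{1}{\frac{13 - 4 \left(-5\right)^{2}}{16 \cdot 10000} + 997} = \frac{1}{\frac{13 - 4 \cdot 25}{16 \cdot 10000} + 997} = \frac{1}{\frac{13 - 100}{16 \cdot 10000} + 997} = \frac{1}{\frac{1}{16} \cdot \frac{1}{10000} \left(13 - 100\right) + 997} = \frac{1}{\frac{1}{16} \cdot \frac{1}{10000} \left(-87\right) + 997} = \frac{1}{- \frac{87}{160000} + 997} = \frac{1}{\frac{159519913}{160000}} = \frac{160000}{159519913}$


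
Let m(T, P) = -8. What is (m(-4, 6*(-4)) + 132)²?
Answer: 15376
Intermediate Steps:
(m(-4, 6*(-4)) + 132)² = (-8 + 132)² = 124² = 15376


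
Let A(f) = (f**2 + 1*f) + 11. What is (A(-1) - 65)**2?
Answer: 2916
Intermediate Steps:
A(f) = 11 + f + f**2 (A(f) = (f**2 + f) + 11 = (f + f**2) + 11 = 11 + f + f**2)
(A(-1) - 65)**2 = ((11 - 1 + (-1)**2) - 65)**2 = ((11 - 1 + 1) - 65)**2 = (11 - 65)**2 = (-54)**2 = 2916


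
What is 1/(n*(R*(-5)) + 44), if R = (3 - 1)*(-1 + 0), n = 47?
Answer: 1/514 ≈ 0.0019455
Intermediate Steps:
R = -2 (R = 2*(-1) = -2)
1/(n*(R*(-5)) + 44) = 1/(47*(-2*(-5)) + 44) = 1/(47*10 + 44) = 1/(470 + 44) = 1/514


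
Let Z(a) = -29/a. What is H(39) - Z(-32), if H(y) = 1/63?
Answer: -1795/2016 ≈ -0.89038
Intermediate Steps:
H(y) = 1/63
H(39) - Z(-32) = 1/63 - (-29)/(-32) = 1/63 - (-29)*(-1)/32 = 1/63 - 1*29/32 = 1/63 - 29/32 = -1795/2016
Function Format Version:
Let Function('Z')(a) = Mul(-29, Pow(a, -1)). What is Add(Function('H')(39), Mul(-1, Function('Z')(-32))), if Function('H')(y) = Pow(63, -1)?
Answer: Rational(-1795, 2016) ≈ -0.89038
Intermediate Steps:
Function('H')(y) = Rational(1, 63)
Add(Function('H')(39), Mul(-1, Function('Z')(-32))) = Add(Rational(1, 63), Mul(-1, Mul(-29, Pow(-32, -1)))) = Add(Rational(1, 63), Mul(-1, Mul(-29, Rational(-1, 32)))) = Add(Rational(1, 63), Mul(-1, Rational(29, 32))) = Add(Rational(1, 63), Rational(-29, 32)) = Rational(-1795, 2016)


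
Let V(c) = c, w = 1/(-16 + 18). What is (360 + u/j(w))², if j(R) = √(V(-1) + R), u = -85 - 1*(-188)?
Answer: 108382 - 74160*I*√2 ≈ 1.0838e+5 - 1.0488e+5*I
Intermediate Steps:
w = ½ (w = 1/2 = ½ ≈ 0.50000)
u = 103 (u = -85 + 188 = 103)
j(R) = √(-1 + R)
(360 + u/j(w))² = (360 + 103/(√(-1 + ½)))² = (360 + 103/(√(-½)))² = (360 + 103/((I*√2/2)))² = (360 + 103*(-I*√2))² = (360 - 103*I*√2)²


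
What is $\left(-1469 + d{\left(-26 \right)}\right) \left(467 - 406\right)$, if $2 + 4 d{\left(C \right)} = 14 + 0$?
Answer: $-89426$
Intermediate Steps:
$d{\left(C \right)} = 3$ ($d{\left(C \right)} = - \frac{1}{2} + \frac{14 + 0}{4} = - \frac{1}{2} + \frac{1}{4} \cdot 14 = - \frac{1}{2} + \frac{7}{2} = 3$)
$\left(-1469 + d{\left(-26 \right)}\right) \left(467 - 406\right) = \left(-1469 + 3\right) \left(467 - 406\right) = - 1466 \left(467 - 406\right) = \left(-1466\right) 61 = -89426$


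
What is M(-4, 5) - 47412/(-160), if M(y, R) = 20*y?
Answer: 8653/40 ≈ 216.32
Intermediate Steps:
M(-4, 5) - 47412/(-160) = 20*(-4) - 47412/(-160) = -80 - 47412*(-1)/160 = -80 - 439*(-27/40) = -80 + 11853/40 = 8653/40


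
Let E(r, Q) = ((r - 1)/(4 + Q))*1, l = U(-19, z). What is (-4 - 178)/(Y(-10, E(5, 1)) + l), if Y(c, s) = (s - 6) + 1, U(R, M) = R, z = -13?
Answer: 455/58 ≈ 7.8448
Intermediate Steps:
l = -19
E(r, Q) = (-1 + r)/(4 + Q) (E(r, Q) = ((-1 + r)/(4 + Q))*1 = (-1 + r)/(4 + Q))
Y(c, s) = -5 + s (Y(c, s) = (-6 + s) + 1 = -5 + s)
(-4 - 178)/(Y(-10, E(5, 1)) + l) = (-4 - 178)/((-5 + (-1 + 5)/(4 + 1)) - 19) = -182/((-5 + 4/5) - 19) = -182/((-5 + (⅕)*4) - 19) = -182/((-5 + ⅘) - 19) = -182/(-21/5 - 19) = -182/(-116/5) = -182*(-5/116) = 455/58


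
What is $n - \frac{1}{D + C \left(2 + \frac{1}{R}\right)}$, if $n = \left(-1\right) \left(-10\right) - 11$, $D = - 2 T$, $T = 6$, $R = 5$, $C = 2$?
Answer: $- \frac{33}{38} \approx -0.86842$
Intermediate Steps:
$D = -12$ ($D = \left(-2\right) 6 = -12$)
$n = -1$ ($n = 10 - 11 = -1$)
$n - \frac{1}{D + C \left(2 + \frac{1}{R}\right)} = -1 - \frac{1}{-12 + 2 \left(2 + \frac{1}{5}\right)} = -1 - \frac{1}{-12 + 2 \cdot \frac{11}{5}} = -1 - \frac{1}{-12 + \frac{22}{5}} = -1 - \frac{1}{- \frac{38}{5}} = -1 - - \frac{5}{38} = -1 + \frac{5}{38} = - \frac{33}{38}$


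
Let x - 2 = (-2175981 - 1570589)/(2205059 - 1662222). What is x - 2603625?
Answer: -1413346645021/542837 ≈ -2.6036e+6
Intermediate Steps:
x = -2660896/542837 (x = 2 + (-2175981 - 1570589)/(2205059 - 1662222) = 2 - 3746570/542837 = -2660896/542837 ≈ -4.9018)
x - 2603625 = -2660896/542837 - 2603625 = -1413346645021/542837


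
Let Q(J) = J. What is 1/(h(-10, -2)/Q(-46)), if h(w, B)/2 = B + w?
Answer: 23/12 ≈ 1.9167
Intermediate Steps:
h(w, B) = 2*B + 2*w (h(w, B) = 2*(B + w) = 2*B + 2*w)
1/(h(-10, -2)/Q(-46)) = 1/((2*(-2) + 2*(-10))/(-46)) = 1/(-(-4 - 20)/46) = 1/(-1/46*(-24)) = 1/(12/23) = 23/12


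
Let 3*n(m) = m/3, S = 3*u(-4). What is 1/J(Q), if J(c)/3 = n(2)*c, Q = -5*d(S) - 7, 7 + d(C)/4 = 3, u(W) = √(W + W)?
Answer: 3/146 ≈ 0.020548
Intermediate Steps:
u(W) = √2*√W (u(W) = √(2*W) = √2*√W)
S = 6*I*√2 (S = 3*(√2*√(-4)) = 3*(√2*(2*I)) = 3*(2*I*√2) = 6*I*√2 ≈ 8.4853*I)
d(C) = -16 (d(C) = -28 + 4*3 = -28 + 12 = -16)
n(m) = m/9 (n(m) = (m/3)/3 = m/9)
Q = 73 (Q = -5*(-16) - 7 = 80 - 7 = 73)
J(c) = 2*c/3 (J(c) = 3*(((⅑)*2)*c) = 3*(2*c/9) = 2*c/3)
1/J(Q) = 1/((⅔)*73) = 1/(146/3) = 3/146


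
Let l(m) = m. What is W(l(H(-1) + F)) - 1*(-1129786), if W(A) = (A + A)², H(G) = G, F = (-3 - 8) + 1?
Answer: 1130270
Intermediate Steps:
F = -10 (F = -11 + 1 = -10)
W(A) = 4*A² (W(A) = (2*A)² = 4*A²)
W(l(H(-1) + F)) - 1*(-1129786) = 4*(-1 - 10)² - 1*(-1129786) = 4*(-11)² + 1129786 = 4*121 + 1129786 = 484 + 1129786 = 1130270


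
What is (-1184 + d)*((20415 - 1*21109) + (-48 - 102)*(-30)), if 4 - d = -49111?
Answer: 182425386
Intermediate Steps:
d = 49115 (d = 4 - 1*(-49111) = 4 + 49111 = 49115)
(-1184 + d)*((20415 - 1*21109) + (-48 - 102)*(-30)) = (-1184 + 49115)*((20415 - 1*21109) + (-48 - 102)*(-30)) = 47931*((20415 - 21109) - 150*(-30)) = 47931*(-694 + 4500) = 47931*3806 = 182425386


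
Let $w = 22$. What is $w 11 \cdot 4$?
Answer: $968$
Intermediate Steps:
$w 11 \cdot 4 = 22 \cdot 11 \cdot 4 = 242 \cdot 4 = 968$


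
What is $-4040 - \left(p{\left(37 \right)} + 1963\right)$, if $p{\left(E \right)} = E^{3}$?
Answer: $-56656$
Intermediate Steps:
$-4040 - \left(p{\left(37 \right)} + 1963\right) = -4040 - \left(37^{3} + 1963\right) = -4040 - \left(50653 + 1963\right) = -4040 - 52616 = -56656$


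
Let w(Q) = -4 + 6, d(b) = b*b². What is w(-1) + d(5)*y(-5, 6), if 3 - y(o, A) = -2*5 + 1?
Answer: 1502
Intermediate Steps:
d(b) = b³
y(o, A) = 12 (y(o, A) = 3 - (-2*5 + 1) = 3 - (-10 + 1) = 3 - 1*(-9) = 3 + 9 = 12)
w(Q) = 2
w(-1) + d(5)*y(-5, 6) = 2 + 5³*12 = 2 + 125*12 = 2 + 1500 = 1502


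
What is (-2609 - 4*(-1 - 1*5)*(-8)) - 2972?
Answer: -5773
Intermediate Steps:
(-2609 - 4*(-1 - 1*5)*(-8)) - 2972 = (-2609 - 4*(-1 - 5)*(-8)) - 2972 = (-2609 - 4*(-6)*(-8)) - 2972 = (-2609 + 24*(-8)) - 2972 = (-2609 - 192) - 2972 = -2801 - 2972 = -5773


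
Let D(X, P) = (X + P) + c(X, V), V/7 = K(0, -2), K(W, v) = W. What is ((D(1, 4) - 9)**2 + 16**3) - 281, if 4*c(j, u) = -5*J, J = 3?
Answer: 62001/16 ≈ 3875.1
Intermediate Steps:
V = 0 (V = 7*0 = 0)
c(j, u) = -15/4 (c(j, u) = (-5*3)/4 = (1/4)*(-15) = -15/4)
D(X, P) = -15/4 + P + X (D(X, P) = (X + P) - 15/4 = (P + X) - 15/4 = -15/4 + P + X)
((D(1, 4) - 9)**2 + 16**3) - 281 = (((-15/4 + 4 + 1) - 9)**2 + 16**3) - 281 = ((5/4 - 9)**2 + 4096) - 281 = ((-31/4)**2 + 4096) - 281 = (961/16 + 4096) - 281 = 66497/16 - 281 = 62001/16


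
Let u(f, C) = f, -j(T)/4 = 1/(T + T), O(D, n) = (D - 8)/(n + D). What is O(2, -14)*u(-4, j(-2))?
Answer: -2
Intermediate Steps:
O(D, n) = (-8 + D)/(D + n)
j(T) = -2/T (j(T) = -4/(T + T) = -4*1/(2*T) = -2/T)
O(2, -14)*u(-4, j(-2)) = ((-8 + 2)/(2 - 14))*(-4) = (-6/(-12))*(-4) = -1/12*(-6)*(-4) = (½)*(-4) = -2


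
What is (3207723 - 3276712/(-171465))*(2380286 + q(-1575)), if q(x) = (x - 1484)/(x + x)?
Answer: 589137628823137627259/77159250 ≈ 7.6353e+12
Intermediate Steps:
q(x) = (-1484 + x)/(2*x) (q(x) = (-1484 + x)/((2*x)) = (-1484 + x)*(1/(2*x)) = (-1484 + x)/(2*x))
(3207723 - 3276712/(-171465))*(2380286 + q(-1575)) = (3207723 - 3276712/(-171465))*(2380286 + (½)*(-1484 - 1575)/(-1575)) = (3207723 - 3276712*(-1/171465))*(2380286 + (½)*(-1/1575)*(-3059)) = (3207723 + 3276712/171465)*(2380286 + 437/450) = (550015500907/171465)*(1071129137/450) = 589137628823137627259/77159250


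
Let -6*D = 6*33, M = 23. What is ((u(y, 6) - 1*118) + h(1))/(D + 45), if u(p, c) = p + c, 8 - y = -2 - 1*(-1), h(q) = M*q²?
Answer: -20/3 ≈ -6.6667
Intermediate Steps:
h(q) = 23*q²
y = 9 (y = 8 - (-2 - 1*(-1)) = 8 - (-2 + 1) = 8 - 1*(-1) = 8 + 1 = 9)
D = -33 ≈ -33.000
u(p, c) = c + p
((u(y, 6) - 1*118) + h(1))/(D + 45) = (((6 + 9) - 1*118) + 23*1²)/(-33 + 45) = ((15 - 118) + 23*1)/12 = (-103 + 23)*(1/12) = -80*1/12 = -20/3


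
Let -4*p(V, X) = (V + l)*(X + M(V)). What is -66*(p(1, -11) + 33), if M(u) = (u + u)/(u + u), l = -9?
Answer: -858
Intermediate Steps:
M(u) = 1 (M(u) = (2*u)/((2*u)) = (2*u)*(1/(2*u)) = 1)
p(V, X) = -(1 + X)*(-9 + V)/4 (p(V, X) = -(V - 9)*(X + 1)/4 = -(-9 + V)*(1 + X)/4 = -(1 + X)*(-9 + V)/4)
-66*(p(1, -11) + 33) = -66*((9/4 - ¼*1 + (9/4)*(-11) - ¼*1*(-11)) + 33) = -66*((9/4 - ¼ - 99/4 + 11/4) + 33) = -66*(-20 + 33) = -66*13 = -858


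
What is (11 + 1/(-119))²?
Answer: 1710864/14161 ≈ 120.82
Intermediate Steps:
(11 + 1/(-119))² = (11 - 1/119)² = (1308/119)² = 1710864/14161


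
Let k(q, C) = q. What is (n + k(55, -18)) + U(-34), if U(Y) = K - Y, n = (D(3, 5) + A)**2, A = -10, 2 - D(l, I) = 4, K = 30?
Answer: 263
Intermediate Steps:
D(l, I) = -2 (D(l, I) = 2 - 1*4 = 2 - 4 = -2)
n = 144 (n = (-2 - 10)**2 = (-12)**2 = 144)
U(Y) = 30 - Y
(n + k(55, -18)) + U(-34) = (144 + 55) + (30 - 1*(-34)) = 199 + (30 + 34) = 199 + 64 = 263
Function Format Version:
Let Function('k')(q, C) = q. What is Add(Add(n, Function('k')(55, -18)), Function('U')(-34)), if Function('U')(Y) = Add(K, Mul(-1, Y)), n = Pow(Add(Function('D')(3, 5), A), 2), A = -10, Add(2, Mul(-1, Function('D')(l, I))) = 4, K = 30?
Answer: 263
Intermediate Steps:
Function('D')(l, I) = -2 (Function('D')(l, I) = Add(2, Mul(-1, 4)) = Add(2, -4) = -2)
n = 144 (n = Pow(Add(-2, -10), 2) = Pow(-12, 2) = 144)
Function('U')(Y) = Add(30, Mul(-1, Y))
Add(Add(n, Function('k')(55, -18)), Function('U')(-34)) = Add(Add(144, 55), Add(30, Mul(-1, -34))) = Add(199, Add(30, 34)) = Add(199, 64) = 263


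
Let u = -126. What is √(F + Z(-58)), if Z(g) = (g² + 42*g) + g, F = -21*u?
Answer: 2*√879 ≈ 59.296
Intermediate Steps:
F = 2646 (F = -21*(-126) = 2646)
Z(g) = g² + 43*g
√(F + Z(-58)) = √(2646 - 58*(43 - 58)) = √(2646 - 58*(-15)) = √(2646 + 870) = √3516 = 2*√879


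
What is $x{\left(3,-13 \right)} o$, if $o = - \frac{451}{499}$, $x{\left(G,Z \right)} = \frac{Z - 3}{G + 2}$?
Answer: $\frac{7216}{2495} \approx 2.8922$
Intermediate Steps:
$x{\left(G,Z \right)} = \frac{-3 + Z}{2 + G}$
$o = - \frac{451}{499}$ ($o = \left(-451\right) \frac{1}{499} = - \frac{451}{499} \approx -0.90381$)
$x{\left(3,-13 \right)} o = \frac{-3 - 13}{2 + 3} \left(- \frac{451}{499}\right) = \frac{1}{5} \left(-16\right) \left(- \frac{451}{499}\right) = \left(- \frac{16}{5}\right) \left(- \frac{451}{499}\right) = \frac{7216}{2495}$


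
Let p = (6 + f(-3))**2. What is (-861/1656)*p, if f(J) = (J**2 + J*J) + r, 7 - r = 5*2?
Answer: -42189/184 ≈ -229.29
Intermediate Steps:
r = -3 (r = 7 - 5*2 = 7 - 1*10 = 7 - 10 = -3)
f(J) = -3 + 2*J**2 (f(J) = (J**2 + J*J) - 3 = (J**2 + J**2) - 3 = 2*J**2 - 3 = -3 + 2*J**2)
p = 441 (p = (6 + (-3 + 2*(-3)**2))**2 = (6 + (-3 + 2*9))**2 = (6 + (-3 + 18))**2 = (6 + 15)**2 = 21**2 = 441)
(-861/1656)*p = -861/1656*441 = -861*1/1656*441 = -287/552*441 = -42189/184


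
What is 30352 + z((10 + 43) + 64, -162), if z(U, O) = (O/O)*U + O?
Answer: 30307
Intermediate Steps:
z(U, O) = O + U (z(U, O) = 1*U + O = U + O = O + U)
30352 + z((10 + 43) + 64, -162) = 30352 + (-162 + ((10 + 43) + 64)) = 30352 + (-162 + (53 + 64)) = 30352 + (-162 + 117) = 30352 - 45 = 30307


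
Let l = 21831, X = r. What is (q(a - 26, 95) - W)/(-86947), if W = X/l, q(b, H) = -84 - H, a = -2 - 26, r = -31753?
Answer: 3875996/1898139957 ≈ 0.0020420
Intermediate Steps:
X = -31753
a = -28
W = -31753/21831 ≈ -1.4545
(q(a - 26, 95) - W)/(-86947) = ((-84 - 1*95) - 1*(-31753/21831))/(-86947) = ((-84 - 95) + 31753/21831)*(-1/86947) = (-179 + 31753/21831)*(-1/86947) = -3875996/21831*(-1/86947) = 3875996/1898139957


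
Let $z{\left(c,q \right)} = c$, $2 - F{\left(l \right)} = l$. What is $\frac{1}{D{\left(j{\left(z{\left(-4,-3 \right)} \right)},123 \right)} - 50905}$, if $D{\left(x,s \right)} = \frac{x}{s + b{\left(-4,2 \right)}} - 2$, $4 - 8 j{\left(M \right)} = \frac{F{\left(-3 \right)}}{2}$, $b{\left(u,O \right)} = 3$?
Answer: $- \frac{672}{34209503} \approx -1.9644 \cdot 10^{-5}$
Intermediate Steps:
$F{\left(l \right)} = 2 - l$
$j{\left(M \right)} = \frac{3}{16}$ ($j{\left(M \right)} = \frac{1}{2} - \frac{\left(2 - -3\right) \frac{1}{2}}{8} = \frac{1}{2} - \frac{\left(2 + 3\right) \frac{1}{2}}{8} = \frac{1}{2} - \frac{5 \cdot \frac{1}{2}}{8} = \frac{1}{2} - \frac{5}{16} = \frac{3}{16}$)
$D{\left(x,s \right)} = -2 + \frac{x}{3 + s}$ ($D{\left(x,s \right)} = \frac{x}{s + 3} - 2 = \frac{x}{3 + s} - 2 = -2 + \frac{x}{3 + s}$)
$\frac{1}{D{\left(j{\left(z{\left(-4,-3 \right)} \right)},123 \right)} - 50905} = \frac{1}{\frac{-6 + \frac{3}{16} - 246}{3 + 123} - 50905} = \frac{1}{\frac{-6 + \frac{3}{16} - 246}{126} - 50905} = \frac{1}{\frac{1}{126} \left(- \frac{4029}{16}\right) - 50905} = \frac{1}{- \frac{1343}{672} - 50905} = \frac{1}{- \frac{34209503}{672}} = - \frac{672}{34209503}$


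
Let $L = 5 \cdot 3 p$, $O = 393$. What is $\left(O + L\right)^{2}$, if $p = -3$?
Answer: $121104$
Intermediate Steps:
$L = -45$ ($L = 5 \cdot 3 \left(-3\right) = 15 \left(-3\right) = -45$)
$\left(O + L\right)^{2} = \left(393 - 45\right)^{2} = 348^{2} = 121104$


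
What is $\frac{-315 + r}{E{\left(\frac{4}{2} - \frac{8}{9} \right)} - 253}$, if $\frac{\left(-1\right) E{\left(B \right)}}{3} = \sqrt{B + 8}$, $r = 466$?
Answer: $- \frac{38203}{63927} + \frac{151 \sqrt{82}}{63927} \approx -0.57621$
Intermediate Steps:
$E{\left(B \right)} = - 3 \sqrt{8 + B}$ ($E{\left(B \right)} = - 3 \sqrt{B + 8} = - 3 \sqrt{8 + B}$)
$\frac{-315 + r}{E{\left(\frac{4}{2} - \frac{8}{9} \right)} - 253} = \frac{-315 + 466}{- 3 \sqrt{8 + \left(\frac{4}{2} - \frac{8}{9}\right)} - 253} = \frac{151}{- 3 \sqrt{8 + \left(4 \cdot \frac{1}{2} - \frac{8}{9}\right)} - 253} = \frac{151}{- 3 \sqrt{8 + \left(2 - \frac{8}{9}\right)} - 253} = \frac{151}{- 3 \sqrt{8 + \frac{10}{9}} - 253} = \frac{151}{- 3 \sqrt{\frac{82}{9}} - 253} = \frac{151}{- 3 \frac{\sqrt{82}}{3} - 253} = \frac{151}{- \sqrt{82} - 253} = \frac{151}{-253 - \sqrt{82}}$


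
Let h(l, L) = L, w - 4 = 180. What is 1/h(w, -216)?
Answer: -1/216 ≈ -0.0046296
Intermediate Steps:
w = 184 (w = 4 + 180 = 184)
1/h(w, -216) = 1/(-216) = -1/216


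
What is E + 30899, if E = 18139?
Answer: 49038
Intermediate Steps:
E + 30899 = 18139 + 30899 = 49038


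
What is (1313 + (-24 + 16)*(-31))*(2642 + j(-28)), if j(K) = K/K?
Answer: 4125723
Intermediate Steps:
j(K) = 1
(1313 + (-24 + 16)*(-31))*(2642 + j(-28)) = (1313 + (-24 + 16)*(-31))*(2642 + 1) = (1313 - 8*(-31))*2643 = (1313 + 248)*2643 = 1561*2643 = 4125723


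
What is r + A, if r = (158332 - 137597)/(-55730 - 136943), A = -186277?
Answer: -2760813012/14821 ≈ -1.8628e+5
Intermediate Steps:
r = -1595/14821 (r = 20735/(-192673) = 20735*(-1/192673) = -1595/14821 ≈ -0.10762)
r + A = -1595/14821 - 186277 = -2760813012/14821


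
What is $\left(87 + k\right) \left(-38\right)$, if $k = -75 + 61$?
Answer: $-2774$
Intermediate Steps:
$k = -14$
$\left(87 + k\right) \left(-38\right) = \left(87 - 14\right) \left(-38\right) = 73 \left(-38\right) = -2774$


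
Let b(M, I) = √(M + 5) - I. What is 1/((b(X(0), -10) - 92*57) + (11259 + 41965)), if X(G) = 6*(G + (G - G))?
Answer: 9598/460608019 - √5/2303040095 ≈ 2.0837e-5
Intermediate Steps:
X(G) = 6*G (X(G) = 6*(G + 0) = 6*G)
b(M, I) = √(5 + M) - I
1/((b(X(0), -10) - 92*57) + (11259 + 41965)) = 1/(((√(5 + 6*0) - 1*(-10)) - 92*57) + (11259 + 41965)) = 1/(((√(5 + 0) + 10) - 5244) + 53224) = 1/(((√5 + 10) - 5244) + 53224) = 1/(((10 + √5) - 5244) + 53224) = 1/((-5234 + √5) + 53224) = 1/(47990 + √5)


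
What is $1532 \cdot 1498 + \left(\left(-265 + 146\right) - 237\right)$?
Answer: $2294580$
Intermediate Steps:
$1532 \cdot 1498 + \left(\left(-265 + 146\right) - 237\right) = 2294936 - 356 = 2294580$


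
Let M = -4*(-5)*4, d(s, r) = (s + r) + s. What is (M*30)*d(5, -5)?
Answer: 12000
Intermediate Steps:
d(s, r) = r + 2*s (d(s, r) = (r + s) + s = r + 2*s)
M = 80 (M = 20*4 = 80)
(M*30)*d(5, -5) = (80*30)*(-5 + 2*5) = 2400*(-5 + 10) = 2400*5 = 12000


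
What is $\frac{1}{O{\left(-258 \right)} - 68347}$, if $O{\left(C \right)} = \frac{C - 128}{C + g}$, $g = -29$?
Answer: $- \frac{287}{19615203} \approx -1.4632 \cdot 10^{-5}$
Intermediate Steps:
$O{\left(C \right)} = \frac{-128 + C}{-29 + C}$ ($O{\left(C \right)} = \frac{C - 128}{C - 29} = \frac{-128 + C}{-29 + C}$)
$\frac{1}{O{\left(-258 \right)} - 68347} = \frac{1}{\frac{-128 - 258}{-29 - 258} - 68347} = \frac{1}{\frac{1}{-287} \left(-386\right) - 68347} = \frac{1}{\left(- \frac{1}{287}\right) \left(-386\right) - 68347} = \frac{1}{\frac{386}{287} - 68347} = \frac{1}{- \frac{19615203}{287}} = - \frac{287}{19615203}$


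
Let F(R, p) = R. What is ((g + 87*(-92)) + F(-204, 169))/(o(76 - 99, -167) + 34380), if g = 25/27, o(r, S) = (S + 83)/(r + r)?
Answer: -5096593/21351114 ≈ -0.23870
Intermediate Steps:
o(r, S) = (83 + S)/(2*r) (o(r, S) = (83 + S)/((2*r)) = (83 + S)*(1/(2*r)) = (83 + S)/(2*r))
g = 25/27 (g = 25*(1/27) = 25/27 ≈ 0.92593)
((g + 87*(-92)) + F(-204, 169))/(o(76 - 99, -167) + 34380) = ((25/27 + 87*(-92)) - 204)/((83 - 167)/(2*(76 - 99)) + 34380) = ((25/27 - 8004) - 204)/((½)*(-84)/(-23) + 34380) = (-216083/27 - 204)/((½)*(-1/23)*(-84) + 34380) = -221591/(27*(42/23 + 34380)) = -221591/(27*790782/23) = -221591/27*23/790782 = -5096593/21351114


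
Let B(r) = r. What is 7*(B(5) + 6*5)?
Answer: 245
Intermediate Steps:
7*(B(5) + 6*5) = 7*(5 + 6*5) = 7*(5 + 30) = 7*35 = 245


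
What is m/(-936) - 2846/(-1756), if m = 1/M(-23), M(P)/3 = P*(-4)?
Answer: 183805625/113409504 ≈ 1.6207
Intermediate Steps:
M(P) = -12*P (M(P) = 3*(P*(-4)) = 3*(-4*P) = -12*P)
m = 1/276 (m = 1/(-12*(-23)) = 1/276 ≈ 0.0036232)
m/(-936) - 2846/(-1756) = (1/276)/(-936) - 2846/(-1756) = (1/276)*(-1/936) - 2846*(-1/1756) = -1/258336 + 1423/878 = 183805625/113409504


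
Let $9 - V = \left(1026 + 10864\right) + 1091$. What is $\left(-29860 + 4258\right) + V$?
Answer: $-38574$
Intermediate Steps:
$V = -12972$ ($V = 9 - \left(\left(1026 + 10864\right) + 1091\right) = 9 - \left(11890 + 1091\right) = 9 - 12981 = -12972$)
$\left(-29860 + 4258\right) + V = \left(-29860 + 4258\right) - 12972 = -25602 - 12972 = -38574$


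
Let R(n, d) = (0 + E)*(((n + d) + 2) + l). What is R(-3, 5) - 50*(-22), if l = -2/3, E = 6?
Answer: 1120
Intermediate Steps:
l = -⅔ (l = -2*⅓ = -⅔ ≈ -0.66667)
R(n, d) = 8 + 6*d + 6*n (R(n, d) = (0 + 6)*(((n + d) + 2) - ⅔) = 6*(((d + n) + 2) - ⅔) = 6*((2 + d + n) - ⅔) = 6*(4/3 + d + n) = 8 + 6*d + 6*n)
R(-3, 5) - 50*(-22) = (8 + 6*5 + 6*(-3)) - 50*(-22) = (8 + 30 - 18) + 1100 = 20 + 1100 = 1120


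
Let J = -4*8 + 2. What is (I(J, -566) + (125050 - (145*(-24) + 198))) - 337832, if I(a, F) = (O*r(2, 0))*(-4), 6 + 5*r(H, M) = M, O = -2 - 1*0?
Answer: -1047548/5 ≈ -2.0951e+5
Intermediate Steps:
O = -2 (O = -2 + 0 = -2)
J = -30 (J = -32 + 2 = -30)
r(H, M) = -6/5 + M/5
I(a, F) = -48/5 (I(a, F) = -2*(-6/5 + (1/5)*0)*(-4) = -2*(-6/5 + 0)*(-4) = -2*(-6/5)*(-4) = (12/5)*(-4) = -48/5)
(I(J, -566) + (125050 - (145*(-24) + 198))) - 337832 = (-48/5 + (125050 - (145*(-24) + 198))) - 337832 = (-48/5 + (125050 - (-3480 + 198))) - 337832 = (-48/5 + (125050 - 1*(-3282))) - 337832 = (-48/5 + (125050 + 3282)) - 337832 = (-48/5 + 128332) - 337832 = 641612/5 - 337832 = -1047548/5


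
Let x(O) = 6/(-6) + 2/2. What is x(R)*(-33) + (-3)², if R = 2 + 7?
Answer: 9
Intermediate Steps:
R = 9
x(O) = 0 (x(O) = 6*(-⅙) + 2*(½) = -1 + 1 = 0)
x(R)*(-33) + (-3)² = 0*(-33) + (-3)² = 0 + 9 = 9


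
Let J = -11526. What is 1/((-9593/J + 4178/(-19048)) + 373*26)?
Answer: 54886812/532325945735 ≈ 0.00010311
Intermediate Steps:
1/((-9593/J + 4178/(-19048)) + 373*26) = 1/((-9593/(-11526) + 4178/(-19048)) + 373*26) = 1/((-9593*(-1/11526) + 4178*(-1/19048)) + 9698) = 1/((9593/11526 - 2089/9524) + 9698) = 1/(33642959/54886812 + 9698) = 1/(532325945735/54886812) = 54886812/532325945735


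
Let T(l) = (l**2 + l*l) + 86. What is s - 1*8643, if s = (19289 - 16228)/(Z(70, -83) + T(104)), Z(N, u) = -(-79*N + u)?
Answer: -236218772/27331 ≈ -8642.9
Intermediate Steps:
Z(N, u) = -u + 79*N (Z(N, u) = -(u - 79*N) = -u + 79*N)
T(l) = 86 + 2*l**2 (T(l) = (l**2 + l**2) + 86 = 2*l**2 + 86 = 86 + 2*l**2)
s = 3061/27331 (s = (19289 - 16228)/((-1*(-83) + 79*70) + (86 + 2*104**2)) = 3061/((83 + 5530) + (86 + 2*10816)) = 3061/(5613 + (86 + 21632)) = 3061/(5613 + 21718) = 3061/27331 ≈ 0.11200)
s - 1*8643 = 3061/27331 - 1*8643 = 3061/27331 - 8643 = -236218772/27331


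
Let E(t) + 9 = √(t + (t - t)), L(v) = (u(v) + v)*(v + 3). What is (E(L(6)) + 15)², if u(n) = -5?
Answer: 81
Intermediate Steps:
L(v) = (-5 + v)*(3 + v) (L(v) = (-5 + v)*(v + 3) = (-5 + v)*(3 + v))
E(t) = -9 + √t (E(t) = -9 + √(t + (t - t)) = -9 + √(t + 0) = -9 + √t)
(E(L(6)) + 15)² = ((-9 + √(-15 + 6² - 2*6)) + 15)² = ((-9 + √(-15 + 36 - 12)) + 15)² = ((-9 + √9) + 15)² = ((-9 + 3) + 15)² = (-6 + 15)² = 9² = 81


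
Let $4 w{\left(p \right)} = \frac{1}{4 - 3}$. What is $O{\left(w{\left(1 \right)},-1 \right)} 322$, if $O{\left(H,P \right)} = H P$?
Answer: $- \frac{161}{2} \approx -80.5$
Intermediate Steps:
$w{\left(p \right)} = \frac{1}{4}$ ($w{\left(p \right)} = \frac{1}{4 \left(4 - 3\right)} = \frac{1}{4 \cdot 1} = \frac{1}{4} \cdot 1 = \frac{1}{4}$)
$O{\left(w{\left(1 \right)},-1 \right)} 322 = \frac{1}{4} \left(-1\right) 322 = \left(- \frac{1}{4}\right) 322 = - \frac{161}{2}$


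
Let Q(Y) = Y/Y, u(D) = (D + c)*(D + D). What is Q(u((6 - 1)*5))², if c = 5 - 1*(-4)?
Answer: 1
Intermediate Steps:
c = 9 (c = 5 + 4 = 9)
u(D) = 2*D*(9 + D) (u(D) = (D + 9)*(D + D) = (9 + D)*(2*D) = 2*D*(9 + D))
Q(Y) = 1
Q(u((6 - 1)*5))² = 1² = 1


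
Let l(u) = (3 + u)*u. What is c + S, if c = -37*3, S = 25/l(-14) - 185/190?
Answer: -163580/1463 ≈ -111.81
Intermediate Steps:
l(u) = u*(3 + u)
S = -1187/1463 (S = 25/((-14*(3 - 14))) - 185/190 = 25/((-14*(-11))) - 185*1/190 = 25/154 - 37/38 = -1187/1463 ≈ -0.81135)
c = -111
c + S = -111 - 1187/1463 = -163580/1463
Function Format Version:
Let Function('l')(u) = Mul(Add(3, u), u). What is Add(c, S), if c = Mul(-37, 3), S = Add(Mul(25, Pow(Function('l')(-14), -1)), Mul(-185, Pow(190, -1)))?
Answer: Rational(-163580, 1463) ≈ -111.81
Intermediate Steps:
Function('l')(u) = Mul(u, Add(3, u))
S = Rational(-1187, 1463) (S = Add(Mul(25, Pow(Mul(-14, Add(3, -14)), -1)), Mul(-185, Pow(190, -1))) = Add(Mul(25, Pow(Mul(-14, -11), -1)), Mul(-185, Rational(1, 190))) = Add(Mul(25, Pow(154, -1)), Rational(-37, 38)) = Add(Mul(25, Rational(1, 154)), Rational(-37, 38)) = Add(Rational(25, 154), Rational(-37, 38)) = Rational(-1187, 1463) ≈ -0.81135)
c = -111
Add(c, S) = Add(-111, Rational(-1187, 1463)) = Rational(-163580, 1463)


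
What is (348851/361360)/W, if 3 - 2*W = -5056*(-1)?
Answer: -348851/912976040 ≈ -0.00038210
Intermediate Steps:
W = -5053/2 (W = 3/2 - (-2528)*(-1) = 3/2 - ½*5056 = 3/2 - 2528 = -5053/2 ≈ -2526.5)
(348851/361360)/W = (348851/361360)/(-5053/2) = (348851*(1/361360))*(-2/5053) = (348851/361360)*(-2/5053) = -348851/912976040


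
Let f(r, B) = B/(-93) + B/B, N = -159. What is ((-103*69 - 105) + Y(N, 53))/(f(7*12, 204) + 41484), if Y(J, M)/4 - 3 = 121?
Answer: -208196/1285967 ≈ -0.16190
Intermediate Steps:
f(r, B) = 1 - B/93 (f(r, B) = B*(-1/93) + 1 = -B/93 + 1 = 1 - B/93)
Y(J, M) = 496 (Y(J, M) = 12 + 4*121 = 12 + 484 = 496)
((-103*69 - 105) + Y(N, 53))/(f(7*12, 204) + 41484) = ((-103*69 - 105) + 496)/((1 - 1/93*204) + 41484) = ((-7107 - 105) + 496)/((1 - 68/31) + 41484) = (-7212 + 496)/(-37/31 + 41484) = -6716/1285967/31 = -6716*31/1285967 = -208196/1285967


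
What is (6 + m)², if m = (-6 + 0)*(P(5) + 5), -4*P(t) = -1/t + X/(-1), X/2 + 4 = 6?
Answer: 91809/100 ≈ 918.09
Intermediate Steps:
X = 4 (X = -8 + 2*6 = -8 + 12 = 4)
P(t) = 1 + 1/(4*t) (P(t) = -(-1/t + 4/(-1))/4 = -(-1/t + 4*(-1))/4 = -(-1/t - 4)/4 = -(-4 - 1/t)/4 = 1 + 1/(4*t))
m = -363/10 (m = (-6 + 0)*((¼ + 5)/5 + 5) = -6*((⅕)*(21/4) + 5) = -6*(21/20 + 5) = -6*121/20 = -363/10 ≈ -36.300)
(6 + m)² = (6 - 363/10)² = (-303/10)² = 91809/100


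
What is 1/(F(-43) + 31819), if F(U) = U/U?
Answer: 1/31820 ≈ 3.1427e-5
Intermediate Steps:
F(U) = 1
1/(F(-43) + 31819) = 1/(1 + 31819) = 1/31820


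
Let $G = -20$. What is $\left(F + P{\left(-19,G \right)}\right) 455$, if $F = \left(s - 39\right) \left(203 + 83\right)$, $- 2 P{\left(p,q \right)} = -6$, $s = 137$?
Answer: $12754105$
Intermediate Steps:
$P{\left(p,q \right)} = 3$ ($P{\left(p,q \right)} = \left(- \frac{1}{2}\right) \left(-6\right) = 3$)
$F = 28028$ ($F = \left(137 - 39\right) \left(203 + 83\right) = 98 \cdot 286 = 28028$)
$\left(F + P{\left(-19,G \right)}\right) 455 = \left(28028 + 3\right) 455 = 28031 \cdot 455 = 12754105$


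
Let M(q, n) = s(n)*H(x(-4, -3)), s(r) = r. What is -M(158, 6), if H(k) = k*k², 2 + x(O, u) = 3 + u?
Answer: 48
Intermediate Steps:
x(O, u) = 1 + u (x(O, u) = -2 + (3 + u) = 1 + u)
H(k) = k³
M(q, n) = -8*n (M(q, n) = n*(1 - 3)³ = n*(-2)³ = n*(-8) = -8*n)
-M(158, 6) = -(-8)*6 = -1*(-48) = 48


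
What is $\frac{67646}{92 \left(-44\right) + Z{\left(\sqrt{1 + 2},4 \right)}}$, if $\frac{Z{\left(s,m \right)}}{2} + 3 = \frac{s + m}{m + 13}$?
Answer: $- \frac{6603771635}{395715674} - \frac{574991 \sqrt{3}}{1187147022} \approx -16.689$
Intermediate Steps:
$Z{\left(s,m \right)} = -6 + \frac{2 \left(m + s\right)}{13 + m}$ ($Z{\left(s,m \right)} = -6 + 2 \frac{s + m}{m + 13} = -6 + 2 \frac{m + s}{13 + m} = -6 + \frac{2 \left(m + s\right)}{13 + m}$)
$\frac{67646}{92 \left(-44\right) + Z{\left(\sqrt{1 + 2},4 \right)}} = \frac{67646}{92 \left(-44\right) + \frac{2 \left(-39 + \sqrt{1 + 2} - 8\right)}{13 + 4}} = \frac{67646}{-4048 + \frac{2 \left(-39 + \sqrt{3} - 8\right)}{17}} = \frac{67646}{-4048 + 2 \cdot \frac{1}{17} \left(-47 + \sqrt{3}\right)} = \frac{67646}{-4048 - \left(\frac{94}{17} - \frac{2 \sqrt{3}}{17}\right)} = \frac{67646}{- \frac{68910}{17} + \frac{2 \sqrt{3}}{17}}$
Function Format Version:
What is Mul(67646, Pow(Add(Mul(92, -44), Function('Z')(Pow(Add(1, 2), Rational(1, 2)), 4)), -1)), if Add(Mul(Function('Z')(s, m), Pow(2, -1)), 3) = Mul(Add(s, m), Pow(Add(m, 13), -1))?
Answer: Add(Rational(-6603771635, 395715674), Mul(Rational(-574991, 1187147022), Pow(3, Rational(1, 2)))) ≈ -16.689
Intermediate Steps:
Function('Z')(s, m) = Add(-6, Mul(2, Pow(Add(13, m), -1), Add(m, s))) (Function('Z')(s, m) = Add(-6, Mul(2, Mul(Add(s, m), Pow(Add(m, 13), -1)))) = Add(-6, Mul(2, Mul(Add(m, s), Pow(Add(13, m), -1)))) = Add(-6, Mul(2, Mul(Pow(Add(13, m), -1), Add(m, s)))) = Add(-6, Mul(2, Pow(Add(13, m), -1), Add(m, s))))
Mul(67646, Pow(Add(Mul(92, -44), Function('Z')(Pow(Add(1, 2), Rational(1, 2)), 4)), -1)) = Mul(67646, Pow(Add(Mul(92, -44), Mul(2, Pow(Add(13, 4), -1), Add(-39, Pow(Add(1, 2), Rational(1, 2)), Mul(-2, 4)))), -1)) = Mul(67646, Pow(Add(-4048, Mul(2, Pow(17, -1), Add(-39, Pow(3, Rational(1, 2)), -8))), -1)) = Mul(67646, Pow(Add(-4048, Mul(2, Rational(1, 17), Add(-47, Pow(3, Rational(1, 2))))), -1)) = Mul(67646, Pow(Add(-4048, Add(Rational(-94, 17), Mul(Rational(2, 17), Pow(3, Rational(1, 2))))), -1)) = Mul(67646, Pow(Add(Rational(-68910, 17), Mul(Rational(2, 17), Pow(3, Rational(1, 2)))), -1))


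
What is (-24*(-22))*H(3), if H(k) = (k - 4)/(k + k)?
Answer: -88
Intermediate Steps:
H(k) = (-4 + k)/(2*k) (H(k) = (-4 + k)/((2*k)) = (-4 + k)*(1/(2*k)) = (-4 + k)/(2*k))
(-24*(-22))*H(3) = (-24*(-22))*((1/2)*(-4 + 3)/3) = 528*((1/2)*(1/3)*(-1)) = 528*(-1/6) = -88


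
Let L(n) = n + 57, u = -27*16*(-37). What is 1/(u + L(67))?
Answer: 1/16108 ≈ 6.2081e-5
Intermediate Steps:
u = 15984 (u = -432*(-37) = 15984)
L(n) = 57 + n
1/(u + L(67)) = 1/(15984 + (57 + 67)) = 1/(15984 + 124) = 1/16108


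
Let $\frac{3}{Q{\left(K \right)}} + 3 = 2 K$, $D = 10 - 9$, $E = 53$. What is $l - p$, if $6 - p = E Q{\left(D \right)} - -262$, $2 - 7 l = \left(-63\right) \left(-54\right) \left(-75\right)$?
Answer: $\frac{255831}{7} \approx 36547.0$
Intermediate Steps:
$D = 1$
$Q{\left(K \right)} = \frac{3}{-3 + 2 K}$
$l = \frac{255152}{7}$ ($l = \frac{2}{7} - \frac{\left(-63\right) \left(-54\right) \left(-75\right)}{7} = \frac{2}{7} - \frac{3402 \left(-75\right)}{7} = \frac{2}{7} - -36450 = \frac{2}{7} + 36450 = \frac{255152}{7} \approx 36450.0$)
$p = -97$ ($p = 6 - \left(53 \frac{3}{-3 + 2 \cdot 1} - -262\right) = 6 - \left(53 \frac{3}{-3 + 2} + 262\right) = 6 - \left(53 \frac{3}{-1} + 262\right) = 6 - \left(53 \cdot 3 \left(-1\right) + 262\right) = 6 - \left(53 \left(-3\right) + 262\right) = 6 - \left(-159 + 262\right) = 6 - 103 = -97$)
$l - p = \frac{255152}{7} - -97 = \frac{255152}{7} + 97 = \frac{255831}{7}$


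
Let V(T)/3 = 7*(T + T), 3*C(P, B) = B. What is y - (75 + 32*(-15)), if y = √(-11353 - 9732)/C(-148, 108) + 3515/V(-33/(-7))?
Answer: 83705/198 + I*√21085/36 ≈ 422.75 + 4.0335*I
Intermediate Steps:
C(P, B) = B/3
V(T) = 42*T (V(T) = 3*(7*(T + T)) = 3*(7*(2*T)) = 3*(14*T) = 42*T)
y = 3515/198 + I*√21085/36 (y = √(-11353 - 9732)/(((⅓)*108)) + 3515/((42*(-33/(-7)))) = √(-21085)/36 + 3515/((42*(-33*(-⅐)))) = (I*√21085)*(1/36) + 3515/((42*(33/7))) = I*√21085/36 + 3515/198 = 3515/198 + I*√21085/36 ≈ 17.753 + 4.0335*I)
y - (75 + 32*(-15)) = (3515/198 + I*√21085/36) - (75 + 32*(-15)) = (3515/198 + I*√21085/36) - (75 - 480) = (3515/198 + I*√21085/36) - 1*(-405) = (3515/198 + I*√21085/36) + 405 = 83705/198 + I*√21085/36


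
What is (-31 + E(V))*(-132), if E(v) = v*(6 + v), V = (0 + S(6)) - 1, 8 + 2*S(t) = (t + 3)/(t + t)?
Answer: 78903/16 ≈ 4931.4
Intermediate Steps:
S(t) = -4 + (3 + t)/(4*t) (S(t) = -4 + ((t + 3)/(t + t))/2 = -4 + ((3 + t)/((2*t)))/2 = -4 + ((3 + t)*(1/(2*t)))/2 = -4 + ((3 + t)/(2*t))/2 = -4 + (3 + t)/(4*t))
V = -37/8 (V = (0 + (¾)*(1 - 5*6)/6) - 1 = (0 + (¾)*(⅙)*(1 - 30)) - 1 = (0 + (¾)*(⅙)*(-29)) - 1 = (0 - 29/8) - 1 = -29/8 - 1 = -37/8 ≈ -4.6250)
(-31 + E(V))*(-132) = (-31 - 37*(6 - 37/8)/8)*(-132) = (-31 - 37/8*11/8)*(-132) = (-31 - 407/64)*(-132) = -2391/64*(-132) = 78903/16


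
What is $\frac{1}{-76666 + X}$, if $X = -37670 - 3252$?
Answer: $- \frac{1}{117588} \approx -8.5043 \cdot 10^{-6}$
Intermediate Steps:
$X = -40922$
$\frac{1}{-76666 + X} = \frac{1}{-76666 - 40922} = \frac{1}{-117588} = - \frac{1}{117588}$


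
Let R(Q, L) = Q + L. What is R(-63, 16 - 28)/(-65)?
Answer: 15/13 ≈ 1.1538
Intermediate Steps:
R(Q, L) = L + Q
R(-63, 16 - 28)/(-65) = ((16 - 28) - 63)/(-65) = (-12 - 63)*(-1/65) = -75*(-1/65) = 15/13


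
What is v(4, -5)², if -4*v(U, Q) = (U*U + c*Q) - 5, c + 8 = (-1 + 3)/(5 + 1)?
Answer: 1369/9 ≈ 152.11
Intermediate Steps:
c = -23/3 (c = -8 + (-1 + 3)/(5 + 1) = -8 + 2/6 = -8 + 2*(⅙) = -8 + ⅓ = -23/3 ≈ -7.6667)
v(U, Q) = 5/4 - U²/4 + 23*Q/12 (v(U, Q) = -((U*U - 23*Q/3) - 5)/4 = -((U² - 23*Q/3) - 5)/4 = -(-5 + U² - 23*Q/3)/4 = 5/4 - U²/4 + 23*Q/12)
v(4, -5)² = (5/4 - ¼*4² + (23/12)*(-5))² = (5/4 - ¼*16 - 115/12)² = (5/4 - 4 - 115/12)² = (-37/3)² = 1369/9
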